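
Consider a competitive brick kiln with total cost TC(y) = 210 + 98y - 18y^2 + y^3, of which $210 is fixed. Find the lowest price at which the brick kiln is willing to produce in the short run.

The firm shuts down when price falls below the minimum of average variable cost. AVC = VC/y = 98 - 18y + y^2.
dAVC/dy = -18 + 2y = 0 gives y = 9. min AVC = 98 - 18·9 + 9^2 = 17.
The firm shuts down for any P below $17.

$17 per unit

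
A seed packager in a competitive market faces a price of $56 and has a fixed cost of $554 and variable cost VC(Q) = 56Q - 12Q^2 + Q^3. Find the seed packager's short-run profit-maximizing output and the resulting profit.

Profit = -$298 at Q = 8

AVC = 56 - 12Q + Q^2 has its minimum $20 at Q = 6; price $56 clears that bar, so the firm operates.
With MC = 56 - 24Q + 3Q^2, P = MC on the upward-sloping part at Q* = 8.
TR = 56·8 = 448. TC = 554 + 192 = 746. Profit = 448 − 746 = -$298.
Shutting down would mean losing the fixed cost of $554, so operating at a loss of $298 is better by $256.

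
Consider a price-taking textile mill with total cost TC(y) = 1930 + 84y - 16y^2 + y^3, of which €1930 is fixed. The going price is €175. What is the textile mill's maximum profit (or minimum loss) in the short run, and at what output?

AVC = 84 - 16y + y^2; min AVC = €20 at y = 8. Since P = €175 ≥ min AVC, the firm produces.
MC = 84 - 32y + 3y^2. Setting P = MC and taking the root on the rising branch gives y* = 13.
TR = 175·13 = 2275. TC = 1930 + 585 = 2515. Profit = 2275 − 2515 = -€240.
By producing, the firm covers all variable cost plus €1690 of fixed cost; shutting down would lose the full €1930.

Profit = -€240 at y = 13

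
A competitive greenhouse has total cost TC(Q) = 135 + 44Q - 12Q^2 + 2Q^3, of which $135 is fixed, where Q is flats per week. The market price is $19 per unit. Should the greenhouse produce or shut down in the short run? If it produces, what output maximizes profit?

Shut down

From TC, MC = TC'(Q) = 44 - 24Q + 6Q^2 and AVC = VC/Q = 44 - 12Q + 2Q^2.
The AVC parabola has its vertex at Q = 12/4 = 3, where AVC = 44 - 12·3 + 2·3^2 = $26.
With P < min AVC ($19 < $26), every unit sold adds to the loss.
Shutting down limits the loss to fixed cost, $135.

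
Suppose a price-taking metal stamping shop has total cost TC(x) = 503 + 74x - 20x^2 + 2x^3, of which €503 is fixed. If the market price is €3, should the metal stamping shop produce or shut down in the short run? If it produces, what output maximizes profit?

Shut down

Variable cost is VC = 74x - 20x^2 + 2x^3, so AVC = VC/x = 74 - 20x + 2x^2 and MC = dTC/dx = 74 - 40x + 6x^2.
AVC is minimized where dAVC/dx = -20 + 4x = 0, at x = 5; min AVC = 74 - 20·5 + 2·5^2 = €24.
P = €3 lies below min AVC = €24; no output level covers variable cost.
Shutting down limits the loss to fixed cost, €503.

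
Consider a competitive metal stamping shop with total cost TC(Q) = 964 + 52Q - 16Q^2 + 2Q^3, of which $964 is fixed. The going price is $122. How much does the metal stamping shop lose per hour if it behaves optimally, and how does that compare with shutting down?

Profit = -$376 at Q = 7

AVC = 52 - 16Q + 2Q^2; min AVC = $20 at Q = 4. Since P = $122 ≥ min AVC, the firm produces.
MC = 52 - 32Q + 6Q^2. Setting P = MC and taking the root on the rising branch gives Q* = 7.
TR = 122·7 = 854. TC = 964 + 266 = 1230. Profit = 854 − 1230 = -$376.
By producing, the firm covers all variable cost plus $588 of fixed cost; shutting down would lose the full $964.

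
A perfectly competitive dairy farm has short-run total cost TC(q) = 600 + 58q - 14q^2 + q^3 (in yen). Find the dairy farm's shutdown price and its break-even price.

Shutdown price = ¥9; break-even price = ¥78

AVC = 58 - 14q + q^2; minimized at q = 7, giving min AVC = ¥9. That is the shutdown price.
ATC = 600/q + 58 - 14q + q^2. Setting dATC/dq = −600/q^2 − 14 + 2q = 0 gives q = 10 (since 2·10^3 − 14·10^2 = 600).
min ATC = 600/10 + 58 − 14·10 + 10^2 = ¥78. That is the break-even price.
For ¥9 ≤ P < ¥78 the firm produces at a loss; below ¥9 it shuts down.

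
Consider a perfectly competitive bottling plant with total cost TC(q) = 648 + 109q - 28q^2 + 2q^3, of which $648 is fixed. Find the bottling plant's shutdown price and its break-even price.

Shutdown price = $11; break-even price = $91

AVC = 109 - 28q + 2q^2; minimized at q = 7, giving min AVC = $11. That is the shutdown price.
ATC = 648/q + 109 - 28q + 2q^2. Setting dATC/dq = −648/q^2 − 28 + 4q = 0 gives q = 9 (since 4·9^3 − 28·9^2 = 648).
min ATC = 648/9 + 109 − 28·9 + 2·9^2 = $91. That is the break-even price.
Between these two prices the firm operates at a loss; above $91 it earns a profit.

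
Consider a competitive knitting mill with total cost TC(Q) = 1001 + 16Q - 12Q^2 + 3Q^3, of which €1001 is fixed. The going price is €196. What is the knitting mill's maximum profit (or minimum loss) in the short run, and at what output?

Profit = -€137 at Q = 6

AVC = 16 - 12Q + 3Q^2; min AVC = €4 at Q = 2. Since P = €196 ≥ min AVC, the firm produces.
With MC = 16 - 24Q + 9Q^2, P = MC on the upward-sloping part at Q* = 6.
TR = 196·6 = 1176. TC = 1001 + 312 = 1313. Profit = 1176 − 1313 = -€137.
Shutting down would mean losing the fixed cost of €1001, so operating at a loss of €137 is better by €864.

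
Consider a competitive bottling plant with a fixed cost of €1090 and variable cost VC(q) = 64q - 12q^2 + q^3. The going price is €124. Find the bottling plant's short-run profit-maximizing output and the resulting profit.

Profit = -€290 at q = 10

AVC = 64 - 12q + q^2 has its minimum €28 at q = 6; price €124 clears that bar, so the firm operates.
With MC = 64 - 24q + 3q^2, P = MC on the upward-sloping part at q* = 10.
TR = 124·10 = 1240. TC = 1090 + 440 = 1530. Profit = 1240 − 1530 = -€290.
By producing, the firm covers all variable cost plus €800 of fixed cost; shutting down would lose the full €1090.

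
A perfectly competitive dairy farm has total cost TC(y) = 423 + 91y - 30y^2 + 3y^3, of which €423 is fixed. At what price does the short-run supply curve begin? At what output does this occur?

The shutdown price is the minimum of AVC. VC = 91y - 30y^2 + 3y^3, so AVC = 91 - 30y + 3y^2.
At the minimum of AVC, MC = AVC. MC = 91 - 60y + 9y^2; setting MC = AVC gives 6y^2 - 30y = 0, so y = 5. min AVC = 16.
The firm shuts down for any P below €16.

€16 per unit, at y = 5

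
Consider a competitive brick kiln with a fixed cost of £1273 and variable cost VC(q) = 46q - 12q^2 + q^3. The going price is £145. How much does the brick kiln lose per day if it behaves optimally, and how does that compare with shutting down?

AVC = 46 - 12q + q^2; min AVC = £10 at q = 6. Since P = £145 ≥ min AVC, the firm produces.
With MC = 46 - 24q + 3q^2, P = MC on the upward-sloping part at q* = 11.
TR = 145·11 = 1595. TC = 1273 + 385 = 1658. Profit = 1595 − 1658 = -£63.
By producing, the firm covers all variable cost plus £1210 of fixed cost; shutting down would lose the full £1273.

Profit = -£63 at q = 11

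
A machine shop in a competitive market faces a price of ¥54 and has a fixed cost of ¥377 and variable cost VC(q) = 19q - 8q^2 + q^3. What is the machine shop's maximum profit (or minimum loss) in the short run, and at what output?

AVC = 19 - 8q + q^2; min AVC = ¥3 at q = 4. Since P = ¥54 ≥ min AVC, the firm produces.
MC = 19 - 16q + 3q^2. Setting P = MC and taking the root on the rising branch gives q* = 7.
TR = 54·7 = 378. TC = 377 + 84 = 461. Profit = 378 − 461 = -¥83.
That loss of ¥83 beats the ¥377 the firm would lose by shutting down; producing recovers ¥294 of fixed cost.

Profit = -¥83 at q = 7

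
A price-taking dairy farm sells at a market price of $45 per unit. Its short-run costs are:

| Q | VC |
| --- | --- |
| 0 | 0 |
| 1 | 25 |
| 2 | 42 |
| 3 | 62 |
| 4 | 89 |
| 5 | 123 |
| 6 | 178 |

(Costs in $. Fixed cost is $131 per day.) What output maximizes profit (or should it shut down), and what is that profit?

Q = 5; profit = -$29

Profit at each row (π = 45Q − TC): Q=0: -131; Q=1: -111; Q=2: -83; Q=3: -58; Q=4: -40; Q=5: -29; Q=6: -39.
Profit is maximized at Q = 5. AVC there is 123/5 = $24.60 ≤ P, so producing beats shutting down (which would give -$131).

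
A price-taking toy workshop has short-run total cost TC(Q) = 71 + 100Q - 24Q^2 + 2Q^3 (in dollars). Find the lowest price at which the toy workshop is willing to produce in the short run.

$28 per unit

Short-run supply begins at min AVC. From VC = 100Q - 24Q^2 + 2Q^3, AVC = 100 - 24Q + 2Q^2.
dAVC/dQ = -24 + 4Q = 0 gives Q = 6. min AVC = 100 - 24·6 + 2·6^2 = 28.
The firm shuts down for any P below $28.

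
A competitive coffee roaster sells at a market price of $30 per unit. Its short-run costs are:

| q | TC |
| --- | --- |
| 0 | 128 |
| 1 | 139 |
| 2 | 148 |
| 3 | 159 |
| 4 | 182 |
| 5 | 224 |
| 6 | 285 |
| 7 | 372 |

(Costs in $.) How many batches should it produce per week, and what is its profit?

q = 4; profit = -$62

Tabulate TR − TC: q=0: -128; q=1: -109; q=2: -88; q=3: -69; q=4: -62; q=5: -74; q=6: -105; q=7: -162.
Profit is maximized at q = 4. AVC there is 54/4 = $13.50 ≤ P, so producing beats shutting down (which would give -$128).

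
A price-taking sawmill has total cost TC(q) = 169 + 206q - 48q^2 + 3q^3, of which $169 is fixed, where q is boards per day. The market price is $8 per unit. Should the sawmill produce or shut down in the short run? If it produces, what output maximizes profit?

Shut down

Strip out fixed cost: VC = 206q - 48q^2 + 3q^3. Then AVC = 206 - 48q + 3q^2 and MC = 206 - 96q + 9q^2.
AVC is minimized where dAVC/dq = -48 + 6q = 0, at q = 8; min AVC = 206 - 48·8 + 3·8^2 = $14.
P = $8 lies below min AVC = $14; no output level covers variable cost.
Best response: produce nothing and absorb the $169 fixed cost.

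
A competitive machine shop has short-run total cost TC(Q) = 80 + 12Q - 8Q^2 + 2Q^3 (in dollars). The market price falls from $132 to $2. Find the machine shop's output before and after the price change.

Output falls from 6 to 0 (the firm shuts down)

MC = 12 - 16Q + 6Q^2; the shutdown threshold is min AVC = $4 (at Q = 2).
At P = $132 ≥ min AVC, set P = MC on the rising branch: Q = 6.
At P = $2 < min AVC = $4, price no longer covers variable cost at any output, so the firm shuts down: Q = 0.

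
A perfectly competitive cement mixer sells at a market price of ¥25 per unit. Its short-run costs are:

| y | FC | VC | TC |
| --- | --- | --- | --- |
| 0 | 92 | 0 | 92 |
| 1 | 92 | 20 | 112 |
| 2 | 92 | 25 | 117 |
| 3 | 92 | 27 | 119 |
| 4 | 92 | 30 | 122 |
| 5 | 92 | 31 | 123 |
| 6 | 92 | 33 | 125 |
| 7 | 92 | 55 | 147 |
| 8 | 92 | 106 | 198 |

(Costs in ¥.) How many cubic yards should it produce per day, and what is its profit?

y = 7; profit = ¥28

Compute π = P·y − TC at each output: y=0: -92; y=1: -87; y=2: -67; y=3: -44; y=4: -22; y=5: 2; y=6: 25; y=7: 28; y=8: 2.
Profit is maximized at y = 7. AVC there is 55/7 = ¥7.86 ≤ P, so producing beats shutting down (which would give -¥92).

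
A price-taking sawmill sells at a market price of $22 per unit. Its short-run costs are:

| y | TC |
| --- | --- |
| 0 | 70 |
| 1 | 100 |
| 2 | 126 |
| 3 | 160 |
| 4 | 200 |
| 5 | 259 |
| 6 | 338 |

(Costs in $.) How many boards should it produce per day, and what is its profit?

y = 0 (shut down); profit = -$70

Profit at each row (π = 22y − TC): y=0: -70; y=1: -78; y=2: -82; y=3: -94; y=4: -112; y=5: -149; y=6: -206.
Profit is highest at y = 0. Equivalently, the lowest AVC in the table is 56/2 ≈ $28 at y = 2, and P = $22 falls below it — price never covers variable cost, so the firm shuts down and loses only its fixed cost.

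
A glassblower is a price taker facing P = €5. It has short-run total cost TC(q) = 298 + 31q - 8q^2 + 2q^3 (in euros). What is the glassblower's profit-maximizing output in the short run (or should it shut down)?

Shut down

Variable cost is VC = 31q - 8q^2 + 2q^3, so AVC = VC/q = 31 - 8q + 2q^2 and MC = dTC/dq = 31 - 16q + 6q^2.
The AVC parabola has its vertex at q = 8/4 = 2, where AVC = 31 - 8·2 + 2·2^2 = €23.
Since P = €5 < min AVC = €23, price fails to cover variable cost at any output.
Shutting down limits the loss to fixed cost, €298.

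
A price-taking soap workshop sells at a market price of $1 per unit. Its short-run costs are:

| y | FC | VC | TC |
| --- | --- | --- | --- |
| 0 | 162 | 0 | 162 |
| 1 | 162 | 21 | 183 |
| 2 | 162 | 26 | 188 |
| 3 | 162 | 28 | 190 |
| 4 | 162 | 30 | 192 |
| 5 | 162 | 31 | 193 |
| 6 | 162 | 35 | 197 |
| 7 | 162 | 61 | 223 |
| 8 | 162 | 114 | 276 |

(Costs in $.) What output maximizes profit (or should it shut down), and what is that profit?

Tabulate TR − TC: y=0: -162; y=1: -182; y=2: -186; y=3: -187; y=4: -188; y=5: -188; y=6: -191; y=7: -216; y=8: -268.
Profit is highest at y = 0. Equivalently, the lowest AVC in the table is 35/6 ≈ $5.83 at y = 6, and P = $1 falls below it — price never covers variable cost, so the firm shuts down and loses only its fixed cost.

y = 0 (shut down); profit = -$162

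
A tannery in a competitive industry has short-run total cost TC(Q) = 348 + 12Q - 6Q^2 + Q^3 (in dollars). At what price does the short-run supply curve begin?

$3 per unit

The shutdown price is the minimum of AVC. VC = 12Q - 6Q^2 + Q^3, so AVC = 12 - 6Q + Q^2.
At the minimum of AVC, MC = AVC. MC = 12 - 12Q + 3Q^2; setting MC = AVC gives 2Q^2 - 6Q = 0, so Q = 3. min AVC = 3.
So the shutdown price is $3.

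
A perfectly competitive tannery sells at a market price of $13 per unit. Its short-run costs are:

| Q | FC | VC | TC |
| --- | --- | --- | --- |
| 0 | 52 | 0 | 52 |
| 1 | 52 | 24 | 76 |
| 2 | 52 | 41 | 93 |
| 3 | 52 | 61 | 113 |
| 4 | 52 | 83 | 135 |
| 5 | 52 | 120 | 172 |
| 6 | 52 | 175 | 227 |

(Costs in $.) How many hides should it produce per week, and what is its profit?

Q = 0 (shut down); profit = -$52

Profit at each row (π = 13Q − TC): Q=0: -52; Q=1: -63; Q=2: -67; Q=3: -74; Q=4: -83; Q=5: -107; Q=6: -149.
Profit is highest at Q = 0. Equivalently, the lowest AVC in the table is 61/3 ≈ $20.33 at Q = 3, and P = $13 falls below it — price never covers variable cost, so the firm shuts down and loses only its fixed cost.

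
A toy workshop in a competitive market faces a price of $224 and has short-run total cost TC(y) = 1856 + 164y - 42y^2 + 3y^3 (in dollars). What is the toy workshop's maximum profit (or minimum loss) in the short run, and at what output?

AVC = 164 - 42y + 3y^2; min AVC = $17 at y = 7. Since P = $224 ≥ min AVC, the firm produces.
With MC = 164 - 84y + 9y^2, P = MC on the upward-sloping part at y* = 10.
TR = 224·10 = 2240. TC = 1856 + 440 = 2296. Profit = 2240 − 2296 = -$56.
By producing, the firm covers all variable cost plus $1800 of fixed cost; shutting down would lose the full $1856.

Profit = -$56 at y = 10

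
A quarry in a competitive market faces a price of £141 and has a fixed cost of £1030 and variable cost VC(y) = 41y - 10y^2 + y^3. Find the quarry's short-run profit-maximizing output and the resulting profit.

AVC = 41 - 10y + y^2 has its minimum £16 at y = 5; price £141 clears that bar, so the firm operates.
MC = 41 - 20y + 3y^2. Setting P = MC and taking the root on the rising branch gives y* = 10.
TR = 141·10 = 1410. TC = 1030 + 410 = 1440. Profit = 1410 − 1440 = -£30.
Shutting down would mean losing the fixed cost of £1030, so operating at a loss of £30 is better by £1000.

Profit = -£30 at y = 10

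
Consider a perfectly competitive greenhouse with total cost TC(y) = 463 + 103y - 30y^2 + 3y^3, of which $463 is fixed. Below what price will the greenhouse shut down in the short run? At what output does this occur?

$28 per unit, at y = 5

The firm shuts down when price falls below the minimum of average variable cost. AVC = VC/y = 103 - 30y + 3y^2.
At the minimum of AVC, MC = AVC. MC = 103 - 60y + 9y^2; setting MC = AVC gives 6y^2 - 30y = 0, so y = 5. min AVC = 28.
For P < $28 the firm produces nothing.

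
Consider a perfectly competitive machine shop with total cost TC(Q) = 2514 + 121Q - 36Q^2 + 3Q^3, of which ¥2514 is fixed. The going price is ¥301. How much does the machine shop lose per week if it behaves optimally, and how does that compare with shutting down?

AVC = 121 - 36Q + 3Q^2; min AVC = ¥13 at Q = 6. Since P = ¥301 ≥ min AVC, the firm produces.
MC = 121 - 72Q + 9Q^2. Setting P = MC and taking the root on the rising branch gives Q* = 10.
TR = 301·10 = 3010. TC = 2514 + 610 = 3124. Profit = 3010 − 3124 = -¥114.
By producing, the firm covers all variable cost plus ¥2400 of fixed cost; shutting down would lose the full ¥2514.

Profit = -¥114 at Q = 10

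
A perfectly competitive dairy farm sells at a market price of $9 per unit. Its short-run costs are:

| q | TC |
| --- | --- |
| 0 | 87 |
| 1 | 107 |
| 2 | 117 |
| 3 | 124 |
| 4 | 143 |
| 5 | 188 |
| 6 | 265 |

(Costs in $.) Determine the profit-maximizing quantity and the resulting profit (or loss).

q = 0 (shut down); profit = -$87

Profit at each row (π = 9q − TC): q=0: -87; q=1: -98; q=2: -99; q=3: -97; q=4: -107; q=5: -143; q=6: -211.
Profit is highest at q = 0. Equivalently, the lowest AVC in the table is 37/3 ≈ $12.33 at q = 3, and P = $9 falls below it — price never covers variable cost, so the firm shuts down and loses only its fixed cost.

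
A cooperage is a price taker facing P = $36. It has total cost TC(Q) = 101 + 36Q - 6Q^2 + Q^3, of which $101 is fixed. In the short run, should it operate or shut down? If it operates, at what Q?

Produce at Q = 4

From TC, MC = TC'(Q) = 36 - 12Q + 3Q^2 and AVC = VC/Q = 36 - 6Q + Q^2.
The AVC parabola has its vertex at Q = 6/2 = 3, where AVC = 36 - 6·3 + 3^2 = $27.
Since P = $36 ≥ min AVC = $27, price covers variable cost and the firm should produce.
Solving P = MC: -12Q + 3Q^2 = 0 ⇒ Q = 0 or 4. On the upward-sloping branch, Q* = 4.
Check: AVC at Q = 4 is $28 ≤ P, so revenue covers variable cost.
Profit = P·Q − TC = 36·4 − 213 = -$69, a loss, but smaller than the $101 fixed cost the firm would lose by shutting down.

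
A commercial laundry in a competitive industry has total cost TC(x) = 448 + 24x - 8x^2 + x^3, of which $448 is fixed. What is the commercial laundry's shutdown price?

The shutdown price is the minimum of AVC. VC = 24x - 8x^2 + x^3, so AVC = 24 - 8x + x^2.
At the minimum of AVC, MC = AVC. MC = 24 - 16x + 3x^2; setting MC = AVC gives 2x^2 - 8x = 0, so x = 4. min AVC = 8.
So the shutdown price is $8.

$8 per unit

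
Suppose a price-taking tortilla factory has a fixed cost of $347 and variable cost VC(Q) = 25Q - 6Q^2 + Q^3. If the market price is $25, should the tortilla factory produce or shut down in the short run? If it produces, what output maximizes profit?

Produce at Q = 4

Variable cost is VC = 25Q - 6Q^2 + Q^3, so AVC = VC/Q = 25 - 6Q + Q^2 and MC = dTC/dQ = 25 - 12Q + 3Q^2.
AVC is minimized where dAVC/dQ = -6 + 2Q = 0, at Q = 3; min AVC = 25 - 6·3 + 3^2 = $16.
Since P = $25 ≥ min AVC = $16, price covers variable cost and the firm should produce.
Solving P = MC: -12Q + 3Q^2 = 0 ⇒ Q = 0 or 4. On the upward-sloping branch, Q* = 4.
Check: AVC at Q = 4 is $17 ≤ P, so revenue covers variable cost.
Profit = P·Q − TC = 25·4 − 415 = -$315, a loss, but smaller than the $347 fixed cost the firm would lose by shutting down.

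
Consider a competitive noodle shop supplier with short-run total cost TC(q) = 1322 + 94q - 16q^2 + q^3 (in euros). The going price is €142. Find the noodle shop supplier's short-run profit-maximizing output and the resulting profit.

AVC = 94 - 16q + q^2 has its minimum €30 at q = 8; price €142 clears that bar, so the firm operates.
MC = 94 - 32q + 3q^2. Setting P = MC and taking the root on the rising branch gives q* = 12.
TR = 142·12 = 1704. TC = 1322 + 552 = 1874. Profit = 1704 − 1874 = -€170.
Shutting down would mean losing the fixed cost of €1322, so operating at a loss of €170 is better by €1152.

Profit = -€170 at q = 12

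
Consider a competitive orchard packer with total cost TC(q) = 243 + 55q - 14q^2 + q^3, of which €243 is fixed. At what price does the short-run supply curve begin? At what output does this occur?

The firm shuts down when price falls below the minimum of average variable cost. AVC = VC/q = 55 - 14q + q^2.
At the minimum of AVC, MC = AVC. MC = 55 - 28q + 3q^2; setting MC = AVC gives 2q^2 - 14q = 0, so q = 7. min AVC = 6.
The firm shuts down for any P below €6.

€6 per unit, at q = 7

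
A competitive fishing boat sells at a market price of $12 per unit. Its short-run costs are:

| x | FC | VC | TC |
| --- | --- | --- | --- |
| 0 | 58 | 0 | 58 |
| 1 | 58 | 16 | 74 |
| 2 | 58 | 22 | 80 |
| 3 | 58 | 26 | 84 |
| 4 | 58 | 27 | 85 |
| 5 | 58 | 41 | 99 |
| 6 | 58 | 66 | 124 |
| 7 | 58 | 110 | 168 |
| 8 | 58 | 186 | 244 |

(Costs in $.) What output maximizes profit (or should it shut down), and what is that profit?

Compute π = P·x − TC at each output: x=0: -58; x=1: -62; x=2: -56; x=3: -48; x=4: -37; x=5: -39; x=6: -52; x=7: -84; x=8: -148.
Profit is maximized at x = 4. AVC there is 27/4 = $6.75 ≤ P, so producing beats shutting down (which would give -$58).

x = 4; profit = -$37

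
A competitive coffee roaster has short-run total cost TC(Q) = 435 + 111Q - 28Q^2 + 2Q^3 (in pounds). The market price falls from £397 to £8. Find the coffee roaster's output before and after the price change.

MC = 111 - 56Q + 6Q^2; the shutdown threshold is min AVC = £13 (at Q = 7).
With P = £397 above the shutdown price, P = MC gives Q = 13.
At P = £8 < min AVC = £13, price no longer covers variable cost at any output, so the firm shuts down: Q = 0.

Output falls from 13 to 0 (the firm shuts down)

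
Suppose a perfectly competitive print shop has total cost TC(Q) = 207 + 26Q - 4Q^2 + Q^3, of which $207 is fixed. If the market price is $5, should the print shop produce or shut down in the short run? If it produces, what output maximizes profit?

Strip out fixed cost: VC = 26Q - 4Q^2 + Q^3. Then AVC = 26 - 4Q + Q^2 and MC = 26 - 8Q + 3Q^2.
AVC is minimized where dAVC/dQ = -4 + 2Q = 0, at Q = 2; min AVC = 26 - 4·2 + 2^2 = $22.
Since P = $5 < min AVC = $22, price fails to cover variable cost at any output.
The firm minimizes its loss by shutting down and losing only its fixed cost of $207.

Shut down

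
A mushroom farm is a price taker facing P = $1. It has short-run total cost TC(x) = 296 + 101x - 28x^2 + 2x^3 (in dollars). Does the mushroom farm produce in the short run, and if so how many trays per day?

From TC, MC = TC'(x) = 101 - 56x + 6x^2 and AVC = VC/x = 101 - 28x + 2x^2.
AVC hits its minimum where MC = AVC, at x = 7, giving min AVC = 101 - 28·7 + 2·7^2 = $3.
With P < min AVC ($1 < $3), every unit sold adds to the loss.
Shutting down limits the loss to fixed cost, $296.

Shut down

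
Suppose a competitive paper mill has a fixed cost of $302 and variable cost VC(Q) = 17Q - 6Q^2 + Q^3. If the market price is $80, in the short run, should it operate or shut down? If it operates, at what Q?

Produce at Q = 7

Variable cost is VC = 17Q - 6Q^2 + Q^3, so AVC = VC/Q = 17 - 6Q + Q^2 and MC = dTC/dQ = 17 - 12Q + 3Q^2.
AVC hits its minimum where MC = AVC, at Q = 3, giving min AVC = 17 - 6·3 + 3^2 = $8.
P = $80 exceeds min AVC = $8, so the firm stays open.
Solving P = MC: -63 - 12Q + 3Q^2 = 0 ⇒ Q = -3 or 7. On the upward-sloping branch, Q* = 7.
Check: AVC at Q = 7 is $24 ≤ P, so revenue covers variable cost.
Profit = P·Q − TC = 80·7 − 470 = $90.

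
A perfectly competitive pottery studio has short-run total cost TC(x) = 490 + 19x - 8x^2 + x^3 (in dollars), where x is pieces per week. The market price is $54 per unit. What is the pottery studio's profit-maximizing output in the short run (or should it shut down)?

Produce at x = 7

Variable cost is VC = 19x - 8x^2 + x^3, so AVC = VC/x = 19 - 8x + x^2 and MC = dTC/dx = 19 - 16x + 3x^2.
AVC hits its minimum where MC = AVC, at x = 4, giving min AVC = 19 - 8·4 + 4^2 = $3.
Because $54 ≥ $3, revenue can cover variable cost; the firm operates.
Solving P = MC: -35 - 16x + 3x^2 = 0 ⇒ x = -5/3 or 7. On the upward-sloping branch, x* = 7.
Check: AVC at x = 7 is $12 ≤ P, so revenue covers variable cost.
Profit = P·x − TC = 54·7 − 574 = -$196, a loss, but smaller than the $490 fixed cost the firm would lose by shutting down.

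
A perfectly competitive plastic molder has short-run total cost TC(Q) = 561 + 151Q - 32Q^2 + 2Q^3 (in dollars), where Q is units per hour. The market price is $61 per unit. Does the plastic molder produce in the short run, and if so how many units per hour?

Produce at Q = 9

From TC, MC = TC'(Q) = 151 - 64Q + 6Q^2 and AVC = VC/Q = 151 - 32Q + 2Q^2.
The AVC parabola has its vertex at Q = 32/4 = 8, where AVC = 151 - 32·8 + 2·8^2 = $23.
Because $61 ≥ $23, revenue can cover variable cost; the firm operates.
P = MC gives 90 - 64Q + 6Q^2 = 0, with roots 5/3 and 9. Take the larger (rising MC): Q* = 9.
Check: AVC at Q = 9 is $25 ≤ P, so revenue covers variable cost.
Profit = P·Q − TC = 61·9 − 786 = -$237, a loss, but smaller than the $561 fixed cost the firm would lose by shutting down.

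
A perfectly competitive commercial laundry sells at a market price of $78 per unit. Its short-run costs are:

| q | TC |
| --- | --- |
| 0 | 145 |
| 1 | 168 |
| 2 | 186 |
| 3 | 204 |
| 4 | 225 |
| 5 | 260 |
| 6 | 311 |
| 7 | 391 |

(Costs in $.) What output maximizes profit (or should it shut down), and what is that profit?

Tabulate TR − TC: q=0: -145; q=1: -90; q=2: -30; q=3: 30; q=4: 87; q=5: 130; q=6: 157; q=7: 155.
Profit is maximized at q = 6. AVC there is 166/6 = $27.67 ≤ P, so producing beats shutting down (which would give -$145).

q = 6; profit = $157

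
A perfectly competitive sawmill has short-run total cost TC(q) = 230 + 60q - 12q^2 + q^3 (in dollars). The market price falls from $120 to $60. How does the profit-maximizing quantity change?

MC = 60 - 24q + 3q^2; the shutdown threshold is min AVC = $24 (at q = 6).
At P = $120 ≥ min AVC, set P = MC on the rising branch: q = 10.
At P = $60 ≥ min AVC, set P = MC: q = 8. The firm stays open but cuts output.

Output falls from 10 to 8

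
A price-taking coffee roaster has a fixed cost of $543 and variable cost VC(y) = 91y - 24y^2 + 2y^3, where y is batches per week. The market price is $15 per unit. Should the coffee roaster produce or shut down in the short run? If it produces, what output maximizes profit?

Shut down

Strip out fixed cost: VC = 91y - 24y^2 + 2y^3. Then AVC = 91 - 24y + 2y^2 and MC = 91 - 48y + 6y^2.
AVC is minimized where dAVC/dy = -24 + 4y = 0, at y = 6; min AVC = 91 - 24·6 + 2·6^2 = $19.
With P < min AVC ($15 < $19), every unit sold adds to the loss.
Best response: produce nothing and absorb the $543 fixed cost.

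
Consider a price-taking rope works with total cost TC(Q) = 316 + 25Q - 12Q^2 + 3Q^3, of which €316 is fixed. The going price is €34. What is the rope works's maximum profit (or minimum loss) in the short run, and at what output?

AVC = 25 - 12Q + 3Q^2 has its minimum €13 at Q = 2; price €34 clears that bar, so the firm operates.
MC = 25 - 24Q + 9Q^2. Setting P = MC and taking the root on the rising branch gives Q* = 3.
TR = 34·3 = 102. TC = 316 + 48 = 364. Profit = 102 − 364 = -€262.
By producing, the firm covers all variable cost plus €54 of fixed cost; shutting down would lose the full €316.

Profit = -€262 at Q = 3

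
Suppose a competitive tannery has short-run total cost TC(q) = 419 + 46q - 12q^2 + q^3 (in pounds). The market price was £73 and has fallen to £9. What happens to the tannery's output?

Output falls from 9 to 0 (the firm shuts down)

AVC = 46 - 12q + q^2, minimized at q = 6 where min AVC = £10. MC = 46 - 24q + 3q^2.
With P = £73 above the shutdown price, P = MC gives q = 9.
At P = £9 < min AVC = £10, price no longer covers variable cost at any output, so the firm shuts down: q = 0.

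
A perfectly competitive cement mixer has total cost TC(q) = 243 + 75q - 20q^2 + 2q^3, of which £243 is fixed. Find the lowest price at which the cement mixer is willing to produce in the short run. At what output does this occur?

£25 per unit, at q = 5

The firm shuts down when price falls below the minimum of average variable cost. AVC = VC/q = 75 - 20q + 2q^2.
dAVC/dq = -20 + 4q = 0 gives q = 5. min AVC = 75 - 20·5 + 2·5^2 = 25.
The firm shuts down for any P below £25.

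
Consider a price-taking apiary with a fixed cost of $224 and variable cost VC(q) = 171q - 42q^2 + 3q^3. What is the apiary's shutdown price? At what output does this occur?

The shutdown price is the minimum of AVC. VC = 171q - 42q^2 + 3q^3, so AVC = 171 - 42q + 3q^2.
At the minimum of AVC, MC = AVC. MC = 171 - 84q + 9q^2; setting MC = AVC gives 6q^2 - 42q = 0, so q = 7. min AVC = 24.
For P < $24 the firm produces nothing.

$24 per unit, at q = 7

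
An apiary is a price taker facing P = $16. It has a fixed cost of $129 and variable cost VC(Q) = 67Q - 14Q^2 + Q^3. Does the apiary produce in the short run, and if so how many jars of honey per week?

Shut down

Variable cost is VC = 67Q - 14Q^2 + Q^3, so AVC = VC/Q = 67 - 14Q + Q^2 and MC = dTC/dQ = 67 - 28Q + 3Q^2.
AVC hits its minimum where MC = AVC, at Q = 7, giving min AVC = 67 - 14·7 + 7^2 = $18.
With P < min AVC ($16 < $18), every unit sold adds to the loss.
The firm minimizes its loss by shutting down and losing only its fixed cost of $129.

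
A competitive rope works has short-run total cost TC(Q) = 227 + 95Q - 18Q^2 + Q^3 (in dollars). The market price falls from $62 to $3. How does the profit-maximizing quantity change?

Output falls from 11 to 0 (the firm shuts down)

AVC = 95 - 18Q + Q^2, minimized at Q = 9 where min AVC = $14. MC = 95 - 36Q + 3Q^2.
At P = $62 ≥ min AVC, set P = MC on the rising branch: Q = 11.
At P = $3 < min AVC = $14, price no longer covers variable cost at any output, so the firm shuts down: Q = 0.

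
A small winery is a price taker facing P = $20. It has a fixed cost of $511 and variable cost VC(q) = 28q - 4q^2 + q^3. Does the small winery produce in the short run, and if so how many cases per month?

Shut down

Strip out fixed cost: VC = 28q - 4q^2 + q^3. Then AVC = 28 - 4q + q^2 and MC = 28 - 8q + 3q^2.
AVC is minimized where dAVC/dq = -4 + 2q = 0, at q = 2; min AVC = 28 - 4·2 + 2^2 = $24.
P = $20 lies below min AVC = $24; no output level covers variable cost.
Best response: produce nothing and absorb the $511 fixed cost.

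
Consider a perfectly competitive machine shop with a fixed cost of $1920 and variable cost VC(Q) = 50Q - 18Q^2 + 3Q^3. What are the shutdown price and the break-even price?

Shutdown price = $23; break-even price = $338

Shutdown price = min AVC. AVC = 50 - 18Q + 3Q^2, with vertex at Q = 3 and minimum $23.
ATC = 1920/Q + 50 - 18Q + 3Q^2. Setting dATC/dQ = −1920/Q^2 − 18 + 6Q = 0 gives Q = 8 (since 6·8^3 − 18·8^2 = 1920).
min ATC = 1920/8 + 50 − 18·8 + 3·8^2 = $338. That is the break-even price.
For $23 ≤ P < $338 the firm produces at a loss; below $23 it shuts down.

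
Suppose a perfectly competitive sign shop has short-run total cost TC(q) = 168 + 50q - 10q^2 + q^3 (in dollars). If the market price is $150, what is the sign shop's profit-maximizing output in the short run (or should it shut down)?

Produce at q = 10

Variable cost is VC = 50q - 10q^2 + q^3, so AVC = VC/q = 50 - 10q + q^2 and MC = dTC/dq = 50 - 20q + 3q^2.
AVC is minimized where dAVC/dq = -10 + 2q = 0, at q = 5; min AVC = 50 - 10·5 + 5^2 = $25.
P = $150 exceeds min AVC = $25, so the firm stays open.
Set P = MC: 150 = 50 - 20q + 3q^2 → -100 - 20q + 3q^2 = 0. The roots are q = -10/3 and q = 10; the profit-maximizing output is on the rising part of MC, so q* = 10.
Check: AVC at q = 10 is $50 ≤ P, so revenue covers variable cost.
Profit = P·q − TC = 150·10 − 668 = $832.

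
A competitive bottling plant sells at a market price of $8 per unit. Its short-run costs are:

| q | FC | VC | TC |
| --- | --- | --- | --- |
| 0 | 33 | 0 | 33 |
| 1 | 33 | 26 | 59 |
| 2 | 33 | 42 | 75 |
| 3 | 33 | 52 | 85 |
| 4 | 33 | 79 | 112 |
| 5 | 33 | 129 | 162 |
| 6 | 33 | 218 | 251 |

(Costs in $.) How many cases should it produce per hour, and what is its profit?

Profit at each row (π = 8q − TC): q=0: -33; q=1: -51; q=2: -59; q=3: -61; q=4: -80; q=5: -122; q=6: -203.
Profit is highest at q = 0. Equivalently, the lowest AVC in the table is 52/3 ≈ $17.33 at q = 3, and P = $8 falls below it — price never covers variable cost, so the firm shuts down and loses only its fixed cost.

q = 0 (shut down); profit = -$33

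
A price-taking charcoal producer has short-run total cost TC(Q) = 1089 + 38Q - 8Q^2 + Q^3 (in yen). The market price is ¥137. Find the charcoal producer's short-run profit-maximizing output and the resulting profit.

AVC = 38 - 8Q + Q^2 has its minimum ¥22 at Q = 4; price ¥137 clears that bar, so the firm operates.
MC = 38 - 16Q + 3Q^2. Setting P = MC and taking the root on the rising branch gives Q* = 9.
TR = 137·9 = 1233. TC = 1089 + 423 = 1512. Profit = 1233 − 1512 = -¥279.
Shutting down would mean losing the fixed cost of ¥1089, so operating at a loss of ¥279 is better by ¥810.

Profit = -¥279 at Q = 9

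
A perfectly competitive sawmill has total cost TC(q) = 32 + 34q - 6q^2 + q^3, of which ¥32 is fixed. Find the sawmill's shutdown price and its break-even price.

Shutdown price = min AVC. AVC = 34 - 6q + q^2, with vertex at q = 3 and minimum ¥25.
ATC = 32/q + 34 - 6q + q^2. Setting dATC/dq = −32/q^2 − 6 + 2q = 0 gives q = 4 (since 2·4^3 − 6·4^2 = 32).
min ATC = 32/4 + 34 − 6·4 + 4^2 = ¥34. That is the break-even price.
Between these two prices the firm operates at a loss; above ¥34 it earns a profit.

Shutdown price = ¥25; break-even price = ¥34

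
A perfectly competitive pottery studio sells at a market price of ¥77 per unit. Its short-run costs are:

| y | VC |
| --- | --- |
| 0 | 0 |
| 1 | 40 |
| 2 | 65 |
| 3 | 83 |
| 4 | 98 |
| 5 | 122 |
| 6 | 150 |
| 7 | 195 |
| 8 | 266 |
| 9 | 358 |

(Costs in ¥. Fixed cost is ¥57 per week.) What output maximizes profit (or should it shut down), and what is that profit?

y = 8; profit = ¥293

Compute π = P·y − TC at each output: y=0: -57; y=1: -20; y=2: 32; y=3: 91; y=4: 153; y=5: 206; y=6: 255; y=7: 287; y=8: 293; y=9: 278.
Profit is maximized at y = 8. AVC there is 266/8 = ¥33.25 ≤ P, so producing beats shutting down (which would give -¥57).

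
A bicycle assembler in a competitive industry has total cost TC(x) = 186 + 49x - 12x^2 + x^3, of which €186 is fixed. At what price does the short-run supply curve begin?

€13 per unit

Short-run supply begins at min AVC. From VC = 49x - 12x^2 + x^3, AVC = 49 - 12x + x^2.
At the minimum of AVC, MC = AVC. MC = 49 - 24x + 3x^2; setting MC = AVC gives 2x^2 - 12x = 0, so x = 6. min AVC = 13.
So the shutdown price is €13.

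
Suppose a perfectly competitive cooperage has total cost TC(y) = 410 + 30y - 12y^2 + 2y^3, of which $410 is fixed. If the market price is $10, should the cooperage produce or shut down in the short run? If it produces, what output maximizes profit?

Variable cost is VC = 30y - 12y^2 + 2y^3, so AVC = VC/y = 30 - 12y + 2y^2 and MC = dTC/dy = 30 - 24y + 6y^2.
AVC hits its minimum where MC = AVC, at y = 3, giving min AVC = 30 - 12·3 + 2·3^2 = $12.
With P < min AVC ($10 < $12), every unit sold adds to the loss.
Best response: produce nothing and absorb the $410 fixed cost.

Shut down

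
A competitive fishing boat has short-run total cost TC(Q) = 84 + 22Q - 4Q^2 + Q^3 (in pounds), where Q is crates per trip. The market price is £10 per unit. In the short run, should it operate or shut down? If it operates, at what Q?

Variable cost is VC = 22Q - 4Q^2 + Q^3, so AVC = VC/Q = 22 - 4Q + Q^2 and MC = dTC/dQ = 22 - 8Q + 3Q^2.
AVC hits its minimum where MC = AVC, at Q = 2, giving min AVC = 22 - 4·2 + 2^2 = £18.
Since P = £10 < min AVC = £18, price fails to cover variable cost at any output.
The firm minimizes its loss by shutting down and losing only its fixed cost of £84.

Shut down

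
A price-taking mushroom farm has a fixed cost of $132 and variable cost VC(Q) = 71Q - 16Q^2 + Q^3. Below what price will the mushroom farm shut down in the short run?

The shutdown price is the minimum of AVC. VC = 71Q - 16Q^2 + Q^3, so AVC = 71 - 16Q + Q^2.
At the minimum of AVC, MC = AVC. MC = 71 - 32Q + 3Q^2; setting MC = AVC gives 2Q^2 - 16Q = 0, so Q = 8. min AVC = 7.
So the shutdown price is $7.

$7 per unit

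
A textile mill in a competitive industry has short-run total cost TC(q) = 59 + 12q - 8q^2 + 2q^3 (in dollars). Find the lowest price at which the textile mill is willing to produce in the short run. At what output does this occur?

$4 per unit, at q = 2

Short-run supply begins at min AVC. From VC = 12q - 8q^2 + 2q^3, AVC = 12 - 8q + 2q^2.
dAVC/dq = -8 + 4q = 0 gives q = 2. min AVC = 12 - 8·2 + 2·2^2 = 4.
The firm shuts down for any P below $4.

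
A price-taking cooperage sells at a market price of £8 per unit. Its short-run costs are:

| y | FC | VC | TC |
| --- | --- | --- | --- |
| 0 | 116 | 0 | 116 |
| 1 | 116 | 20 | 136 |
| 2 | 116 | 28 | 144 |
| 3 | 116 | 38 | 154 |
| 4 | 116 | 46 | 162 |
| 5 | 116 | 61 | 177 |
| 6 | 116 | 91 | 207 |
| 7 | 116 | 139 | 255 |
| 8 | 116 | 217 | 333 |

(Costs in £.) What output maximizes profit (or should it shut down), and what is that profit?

Tabulate TR − TC: y=0: -116; y=1: -128; y=2: -128; y=3: -130; y=4: -130; y=5: -137; y=6: -159; y=7: -199; y=8: -269.
Profit is highest at y = 0. Equivalently, the lowest AVC in the table is 46/4 ≈ £11.50 at y = 4, and P = £8 falls below it — price never covers variable cost, so the firm shuts down and loses only its fixed cost.

y = 0 (shut down); profit = -£116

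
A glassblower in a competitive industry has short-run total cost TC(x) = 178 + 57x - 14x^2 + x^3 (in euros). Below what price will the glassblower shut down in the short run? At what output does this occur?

The shutdown price is the minimum of AVC. VC = 57x - 14x^2 + x^3, so AVC = 57 - 14x + x^2.
At the minimum of AVC, MC = AVC. MC = 57 - 28x + 3x^2; setting MC = AVC gives 2x^2 - 14x = 0, so x = 7. min AVC = 8.
So the shutdown price is €8.

€8 per unit, at x = 7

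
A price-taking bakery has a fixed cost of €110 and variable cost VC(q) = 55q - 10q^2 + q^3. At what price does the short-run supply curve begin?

€30 per unit

The firm shuts down when price falls below the minimum of average variable cost. AVC = VC/q = 55 - 10q + q^2.
dAVC/dq = -10 + 2q = 0 gives q = 5. min AVC = 55 - 10·5 + 5^2 = 30.
The firm shuts down for any P below €30.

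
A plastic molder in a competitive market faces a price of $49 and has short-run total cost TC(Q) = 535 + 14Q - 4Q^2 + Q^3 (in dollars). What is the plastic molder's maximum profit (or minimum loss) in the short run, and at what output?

Profit = -$385 at Q = 5

AVC = 14 - 4Q + Q^2 has its minimum $10 at Q = 2; price $49 clears that bar, so the firm operates.
MC = 14 - 8Q + 3Q^2. Setting P = MC and taking the root on the rising branch gives Q* = 5.
TR = 49·5 = 245. TC = 535 + 95 = 630. Profit = 245 − 630 = -$385.
By producing, the firm covers all variable cost plus $150 of fixed cost; shutting down would lose the full $535.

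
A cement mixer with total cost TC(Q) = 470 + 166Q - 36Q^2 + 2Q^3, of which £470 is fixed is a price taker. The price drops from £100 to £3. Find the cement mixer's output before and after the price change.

Output falls from 11 to 0 (the firm shuts down)

AVC = 166 - 36Q + 2Q^2, minimized at Q = 9 where min AVC = £4. MC = 166 - 72Q + 6Q^2.
At P = £100 ≥ min AVC, set P = MC on the rising branch: Q = 11.
At P = £3 < min AVC = £4, price no longer covers variable cost at any output, so the firm shuts down: Q = 0.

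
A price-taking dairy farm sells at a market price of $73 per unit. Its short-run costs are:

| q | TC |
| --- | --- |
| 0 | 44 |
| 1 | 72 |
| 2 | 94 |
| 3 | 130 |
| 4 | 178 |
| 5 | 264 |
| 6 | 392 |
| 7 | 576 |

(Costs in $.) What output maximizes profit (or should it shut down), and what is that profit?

q = 4; profit = $114

Profit at each row (π = 73q − TC): q=0: -44; q=1: 1; q=2: 52; q=3: 89; q=4: 114; q=5: 101; q=6: 46; q=7: -65.
Profit is maximized at q = 4. AVC there is 134/4 = $33.50 ≤ P, so producing beats shutting down (which would give -$44).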